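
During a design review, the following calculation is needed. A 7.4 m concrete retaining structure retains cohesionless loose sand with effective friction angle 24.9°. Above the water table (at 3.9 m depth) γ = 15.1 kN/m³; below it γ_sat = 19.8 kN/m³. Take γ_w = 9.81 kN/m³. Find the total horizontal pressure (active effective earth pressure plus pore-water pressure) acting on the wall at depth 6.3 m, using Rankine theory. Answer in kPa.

57.3 kPa

K_a = (1 − sin φ)/(1 + sin φ) = 0.4074.
γ' = 19.8 − 9.81 = 9.990 kN/m³.
Effective vertical stress at 6.3 m: σ'_v = 15.1×3.9 + 9.990×2.40 = 82.87 kPa.
σ'_h = K_a σ'_v = 0.4074 × 82.87 = 33.76 kPa; u = γ_w × 2.40 = 23.54 kPa.
Total σ_h = 33.76 + 23.54 = 57.31 kPa.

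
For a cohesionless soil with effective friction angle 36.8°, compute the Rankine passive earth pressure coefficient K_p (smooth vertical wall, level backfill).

K_p = (1 + sin φ)/(1 − sin φ) = tan²(45° + 36.8°/2) = 3.988.

3.99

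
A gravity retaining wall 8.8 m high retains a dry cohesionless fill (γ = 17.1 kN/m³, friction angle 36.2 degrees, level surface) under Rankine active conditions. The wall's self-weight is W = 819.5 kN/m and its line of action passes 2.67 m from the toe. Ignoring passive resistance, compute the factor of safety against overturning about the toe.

K_a = tan²(45° − 36.2°/2) = 0.2574.
P_a = ½K_aγH² = 0.5×0.2574×17.1×8.8² = 170.4 kN/m, acting at H/3 = 2.933 m above the base.
Overturning moment M_o = P_a × H/3 = 170.4 × 2.933 = 499.9.
Resisting moment M_r = W × 2.67 = 819.5 × 2.67 = 2188.
FS_overturning = M_r/M_o = 2188/499.9 = 4.377.

4.38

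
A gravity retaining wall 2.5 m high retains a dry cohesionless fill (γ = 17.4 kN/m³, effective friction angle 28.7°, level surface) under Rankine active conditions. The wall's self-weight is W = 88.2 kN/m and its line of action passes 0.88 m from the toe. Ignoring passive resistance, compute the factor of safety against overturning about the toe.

K_a = tan²(45° − 28.7°/2) = 0.3511.
P_a = ½K_aγH² = 0.5×0.3511×17.4×2.5² = 19.09 kN/m, acting at H/3 = 0.8333 m above the base.
Overturning moment M_o = P_a × H/3 = 19.09 × 0.8333 = 15.91.
Resisting moment M_r = W × 0.88 = 88.2 × 0.88 = 77.62.
FS_overturning = M_r/M_o = 77.62/15.91 = 4.878.

4.88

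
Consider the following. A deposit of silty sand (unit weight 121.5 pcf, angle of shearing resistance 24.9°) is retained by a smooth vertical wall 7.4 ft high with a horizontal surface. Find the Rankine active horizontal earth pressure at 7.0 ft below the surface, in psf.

K_a = (1 − sin φ)/(1 + sin φ) = 0.4074.
σ_h = K_a γ z = 0.4074 × 121.5 × 7.0 = 346.5 psf.

347 psf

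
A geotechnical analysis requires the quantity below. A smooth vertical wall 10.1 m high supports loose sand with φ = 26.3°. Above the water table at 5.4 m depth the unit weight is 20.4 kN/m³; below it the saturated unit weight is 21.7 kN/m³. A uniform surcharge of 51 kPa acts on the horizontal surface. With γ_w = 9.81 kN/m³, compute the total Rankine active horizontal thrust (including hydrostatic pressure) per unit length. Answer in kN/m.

672 kN/m

K_a = tan²(45° − φ/2) = 0.3859.
γ' = 21.7 − 9.81 = 11.89 kN/m³. h₂ = H − d_w = 4.7 m.
σ'_h: at surface K_a·q = 19.68; at WT K_a(q+γd_w) = 62.20; at base K_a(q+γd_w+γ'h₂) = 83.76 kPa.
P₁ = ½(19.68+62.20)×5.4 = 221.1; P₂ = ½(62.20+83.76)×4.7 = 343.0; P_w = ½γ_w h₂² = 108.4.
Total = 221.1+343.0+108.4 = 672.4 kN/m.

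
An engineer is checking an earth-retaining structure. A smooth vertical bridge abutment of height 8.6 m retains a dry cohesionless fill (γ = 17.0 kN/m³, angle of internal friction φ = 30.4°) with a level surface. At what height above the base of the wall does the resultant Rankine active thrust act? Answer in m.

K_a = 0.3280.
The pressure distribution is triangular, so the resultant acts at H/3 above the base = 8.6/3 = 2.867 m.

2.87 m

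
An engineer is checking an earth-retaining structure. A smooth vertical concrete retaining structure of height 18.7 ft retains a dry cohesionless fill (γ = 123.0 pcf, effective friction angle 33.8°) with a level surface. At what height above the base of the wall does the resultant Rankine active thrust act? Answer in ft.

6.23 ft

K_a = 0.2851.
The pressure distribution is triangular, so the resultant acts at H/3 above the base = 18.7/3 = 6.233 ft.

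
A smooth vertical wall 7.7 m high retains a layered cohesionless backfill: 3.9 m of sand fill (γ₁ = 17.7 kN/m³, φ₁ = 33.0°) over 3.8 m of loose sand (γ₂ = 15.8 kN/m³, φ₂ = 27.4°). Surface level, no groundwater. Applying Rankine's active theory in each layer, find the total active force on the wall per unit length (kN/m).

K_a1 = tan²(45°−33.0°/2) = 0.2948; K_a2 = tan²(45°−27.4°/2) = 0.3697.
Layer 1: σ at base = K_a1 γ₁ h₁ = 20.35 kPa; P₁ = ½×20.35×3.9 = 39.68.
Layer 2: σ_v at top = γ₁h₁ = 69.03; σ_h top = K_a2×69.03 = 25.52; σ_h base = K_a2×(69.03+15.8×3.8) = 47.71.
P₂ = ½(25.52+47.71)×3.8 = 139.1. Total P_a = 39.68+139.1 = 178.8 kN/m.

179 kN/m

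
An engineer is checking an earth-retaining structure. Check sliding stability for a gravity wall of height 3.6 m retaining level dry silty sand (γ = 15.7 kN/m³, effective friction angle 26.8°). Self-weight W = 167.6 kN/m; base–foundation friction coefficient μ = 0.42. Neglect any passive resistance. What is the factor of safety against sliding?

1.83

K_a = tan²(45° − 26.8°/2) = 0.3785.
P_a = ½K_aγH² = 0.5×0.3785×15.7×3.6² = 38.50 kN/m, acting at H/3 = 1.200 m above the base.
FS_sliding = μW / P_a = 0.42×167.6 / 38.50 = 1.828.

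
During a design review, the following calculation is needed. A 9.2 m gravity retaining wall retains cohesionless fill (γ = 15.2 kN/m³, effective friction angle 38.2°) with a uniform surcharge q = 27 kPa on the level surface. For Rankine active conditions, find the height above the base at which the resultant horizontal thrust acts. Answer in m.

K_a = 0.2358.
Triangular part P₁ = ½K_aγH² = 151.7 at H/3 = 3.067 m; rectangular part P₂ = K_a q H = 58.57 at H/2 = 4.600 m.
ȳ = (P₁·3.067 + P₂·4.600)/(P₁+P₂) = 3.494 m.

3.49 m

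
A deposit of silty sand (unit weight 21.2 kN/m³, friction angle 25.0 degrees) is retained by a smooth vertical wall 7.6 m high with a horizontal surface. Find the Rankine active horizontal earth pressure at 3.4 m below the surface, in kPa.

29.3 kPa

K_a = (1 − sin φ)/(1 + sin φ) = 0.4059.
σ_h = K_a γ z = 0.4059 × 21.2 × 3.4 = 29.25 kPa.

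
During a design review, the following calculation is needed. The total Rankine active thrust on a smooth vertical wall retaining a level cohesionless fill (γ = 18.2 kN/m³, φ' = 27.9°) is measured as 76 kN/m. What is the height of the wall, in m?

K_a = 0.3625. P_a = ½ K_a γ H² ⇒ H = √(2P_a/(K_a γ)).
H = √(2×76/(0.3625×18.2)) = 4.800 m.

4.80 m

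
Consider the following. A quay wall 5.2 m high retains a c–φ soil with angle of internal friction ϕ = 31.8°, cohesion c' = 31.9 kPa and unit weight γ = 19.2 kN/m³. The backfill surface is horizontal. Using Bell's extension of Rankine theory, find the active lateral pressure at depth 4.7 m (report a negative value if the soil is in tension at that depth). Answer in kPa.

-7.55 kPa

K_a = (1 − sin φ)/(1 + sin φ) = 0.3098.
σ_a = K_a γ z − 2c√K_a = 0.3098×19.2×4.7 − 2×31.9×0.5566 = -7.555 kPa.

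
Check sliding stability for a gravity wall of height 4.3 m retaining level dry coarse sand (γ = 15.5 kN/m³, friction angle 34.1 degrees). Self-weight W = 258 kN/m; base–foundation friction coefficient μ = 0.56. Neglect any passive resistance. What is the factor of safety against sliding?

K_a = tan²(45° − 34.1°/2) = 0.2815.
P_a = ½K_aγH² = 0.5×0.2815×15.5×4.3² = 40.34 kN/m, acting at H/3 = 1.433 m above the base.
FS_sliding = μW / P_a = 0.56×258 / 40.34 = 3.581.

3.58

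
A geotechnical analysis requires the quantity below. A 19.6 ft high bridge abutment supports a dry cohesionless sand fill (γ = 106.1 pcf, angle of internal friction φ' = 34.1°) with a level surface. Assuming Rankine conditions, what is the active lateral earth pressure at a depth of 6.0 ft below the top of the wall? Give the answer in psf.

K_a = (1 − sin φ)/(1 + sin φ) = 0.2815.
σ_h = K_a γ z = 0.2815 × 106.1 × 6.0 = 179.2 psf.

179 psf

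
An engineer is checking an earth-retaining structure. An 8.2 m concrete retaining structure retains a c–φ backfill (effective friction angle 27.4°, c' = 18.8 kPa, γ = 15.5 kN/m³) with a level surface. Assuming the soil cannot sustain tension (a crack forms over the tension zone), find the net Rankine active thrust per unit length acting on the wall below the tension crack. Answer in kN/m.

50.8 kN/m

K_a = 0.3697; √K_a = 0.6080.
Tension-crack depth z_c = 2c/(γ√K_a) = 2×18.8/(15.5×0.6080) = 3.990 m.
σ_a at base = K_a γ H − 2c√K_a = 0.3697×15.5×8.2 − 2×18.8×0.6080 = 24.12 kPa.
P_a = ½ × 24.12 × (H − z_c) = 0.5×24.12×4.210 = 50.79 kN/m.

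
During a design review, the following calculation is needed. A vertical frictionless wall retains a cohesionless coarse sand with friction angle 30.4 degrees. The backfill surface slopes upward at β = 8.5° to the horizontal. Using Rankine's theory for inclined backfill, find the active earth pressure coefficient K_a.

0.339

K_a = cos β · (cos β − √(cos²β − cos²φ)) / (cos β + √(cos²β − cos²φ)).
cos β = 0.9890, cos φ = 0.8625, √(cos²β − cos²φ) = 0.4840.
K_a = 0.9890 × (0.9890 − 0.4840)/(0.9890 + 0.4840) = 0.3391.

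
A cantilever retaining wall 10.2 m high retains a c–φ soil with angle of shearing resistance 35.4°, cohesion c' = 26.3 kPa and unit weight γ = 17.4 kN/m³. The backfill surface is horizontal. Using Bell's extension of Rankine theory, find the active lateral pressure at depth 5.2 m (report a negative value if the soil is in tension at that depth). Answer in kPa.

-3.05 kPa

K_a = (1 − sin φ)/(1 + sin φ) = 0.2664.
σ_a = K_a γ z − 2c√K_a = 0.2664×17.4×5.2 − 2×26.3×0.5161 = -3.045 kPa.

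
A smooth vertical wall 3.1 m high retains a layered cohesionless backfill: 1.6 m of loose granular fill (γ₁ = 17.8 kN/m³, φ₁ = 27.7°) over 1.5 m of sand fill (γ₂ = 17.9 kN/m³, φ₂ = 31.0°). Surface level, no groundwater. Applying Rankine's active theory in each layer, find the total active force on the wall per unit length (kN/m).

K_a1 = tan²(45°−27.7°/2) = 0.3653; K_a2 = tan²(45°−31.0°/2) = 0.3201.
Layer 1: σ at base = K_a1 γ₁ h₁ = 10.40 kPa; P₁ = ½×10.40×1.6 = 8.324.
Layer 2: σ_v at top = γ₁h₁ = 28.48; σ_h top = K_a2×28.48 = 9.116; σ_h base = K_a2×(28.48+17.9×1.5) = 17.71.
P₂ = ½(9.116+17.71)×1.5 = 20.12. Total P_a = 8.324+20.12 = 28.44 kN/m.

28.4 kN/m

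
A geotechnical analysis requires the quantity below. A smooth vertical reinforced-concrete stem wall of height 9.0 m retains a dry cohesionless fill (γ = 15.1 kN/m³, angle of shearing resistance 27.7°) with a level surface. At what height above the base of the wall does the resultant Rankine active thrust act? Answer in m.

3.00 m

K_a = 0.3653.
The pressure distribution is triangular, so the resultant acts at H/3 above the base = 9.0/3 = 3.000 m.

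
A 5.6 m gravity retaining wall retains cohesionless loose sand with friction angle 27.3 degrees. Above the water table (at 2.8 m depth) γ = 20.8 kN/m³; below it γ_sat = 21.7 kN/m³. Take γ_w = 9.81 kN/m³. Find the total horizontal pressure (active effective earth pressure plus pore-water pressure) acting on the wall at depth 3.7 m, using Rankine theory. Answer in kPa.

K_a = (1 − sin φ)/(1 + sin φ) = 0.3711.
γ' = 21.7 − 9.81 = 11.89 kN/m³.
Effective vertical stress at 3.7 m: σ'_v = 20.8×2.8 + 11.89×0.900 = 68.94 kPa.
σ'_h = K_a σ'_v = 0.3711 × 68.94 = 25.59 kPa; u = γ_w × 0.900 = 8.829 kPa.
Total σ_h = 25.59 + 8.829 = 34.42 kPa.

34.4 kPa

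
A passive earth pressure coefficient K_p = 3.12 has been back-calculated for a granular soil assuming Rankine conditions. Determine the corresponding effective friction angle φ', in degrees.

31.0°

K_p = (1+sin φ)/(1−sin φ) ⇒ sin φ = (K_p − 1)/(K_p + 1) = 0.5146.
φ = arcsin(0.5146) = 30.97°.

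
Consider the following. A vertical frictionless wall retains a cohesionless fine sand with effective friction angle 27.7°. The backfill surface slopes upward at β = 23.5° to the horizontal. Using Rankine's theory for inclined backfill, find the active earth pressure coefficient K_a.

0.538

K_a = cos β · (cos β − √(cos²β − cos²φ)) / (cos β + √(cos²β − cos²φ)).
cos β = 0.9171, cos φ = 0.8854, √(cos²β − cos²φ) = 0.2389.
K_a = 0.9171 × (0.9171 − 0.2389)/(0.9171 + 0.2389) = 0.5380.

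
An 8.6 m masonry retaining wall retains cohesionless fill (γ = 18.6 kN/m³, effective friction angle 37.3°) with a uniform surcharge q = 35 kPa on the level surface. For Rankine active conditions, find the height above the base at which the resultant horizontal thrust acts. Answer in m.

3.30 m

K_a = 0.2453.
Triangular part P₁ = ½K_aγH² = 168.8 at H/3 = 2.867 m; rectangular part P₂ = K_a q H = 73.85 at H/2 = 4.300 m.
ȳ = (P₁·2.867 + P₂·4.300)/(P₁+P₂) = 3.303 m.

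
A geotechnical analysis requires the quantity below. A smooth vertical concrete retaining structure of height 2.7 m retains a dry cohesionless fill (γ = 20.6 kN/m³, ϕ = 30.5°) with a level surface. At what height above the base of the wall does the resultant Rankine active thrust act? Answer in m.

K_a = 0.3267.
The pressure distribution is triangular, so the resultant acts at H/3 above the base = 2.7/3 = 0.9000 m.

0.900 m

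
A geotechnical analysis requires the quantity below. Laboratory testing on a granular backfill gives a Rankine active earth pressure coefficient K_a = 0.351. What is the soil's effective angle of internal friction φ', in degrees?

28.7°

K_a = tan²(45° − φ/2) ⇒ 45° − φ/2 = arctan(√0.351) = 30.64°.
φ = 2(45° − 30.64°) = 28.71°.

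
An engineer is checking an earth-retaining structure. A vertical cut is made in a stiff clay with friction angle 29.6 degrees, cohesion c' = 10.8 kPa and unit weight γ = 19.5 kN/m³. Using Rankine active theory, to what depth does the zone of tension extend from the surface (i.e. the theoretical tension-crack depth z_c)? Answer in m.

1.90 m

K_a = tan²(45° − 29.6°/2) = 0.3387; √K_a = 0.5820.
The active pressure is zero where K_a γ z = 2c√K_a, so z_c = 2c/(γ√K_a) = 2×10.8/(19.5×0.5820) = 1.903 m.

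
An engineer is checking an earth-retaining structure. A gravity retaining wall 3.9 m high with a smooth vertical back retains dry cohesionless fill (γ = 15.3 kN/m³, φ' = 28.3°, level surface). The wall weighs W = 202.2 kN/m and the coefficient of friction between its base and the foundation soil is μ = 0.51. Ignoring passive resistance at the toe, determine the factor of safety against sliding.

2.48

K_a = tan²(45° − 28.3°/2) = 0.3568.
P_a = ½K_aγH² = 0.5×0.3568×15.3×3.9² = 41.51 kN/m, acting at H/3 = 1.300 m above the base.
FS_sliding = μW / P_a = 0.51×202.2 / 41.51 = 2.484.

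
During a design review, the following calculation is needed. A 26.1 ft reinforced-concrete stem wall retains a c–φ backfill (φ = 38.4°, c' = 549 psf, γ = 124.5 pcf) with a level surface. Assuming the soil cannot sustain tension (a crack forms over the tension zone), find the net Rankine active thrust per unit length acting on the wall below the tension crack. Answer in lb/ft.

K_a = 0.2337; √K_a = 0.4834.
Tension-crack depth z_c = 2c/(γ√K_a) = 2×549/(124.5×0.4834) = 18.24 ft.
σ_a at base = K_a γ H − 2c√K_a = 0.2337×124.5×26.1 − 2×549×0.4834 = 228.6 psf.
P_a = ½ × 228.6 × (H − z_c) = 0.5×228.6×7.856 = 897.9 lb/ft.

898 lb/ft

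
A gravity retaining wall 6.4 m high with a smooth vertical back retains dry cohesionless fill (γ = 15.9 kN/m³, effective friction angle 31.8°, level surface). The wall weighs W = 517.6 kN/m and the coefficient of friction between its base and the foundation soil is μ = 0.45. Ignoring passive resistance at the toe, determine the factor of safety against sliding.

K_a = tan²(45° − 31.8°/2) = 0.3098.
P_a = ½K_aγH² = 0.5×0.3098×15.9×6.4² = 100.9 kN/m, acting at H/3 = 2.133 m above the base.
FS_sliding = μW / P_a = 0.45×517.6 / 100.9 = 2.309.

2.31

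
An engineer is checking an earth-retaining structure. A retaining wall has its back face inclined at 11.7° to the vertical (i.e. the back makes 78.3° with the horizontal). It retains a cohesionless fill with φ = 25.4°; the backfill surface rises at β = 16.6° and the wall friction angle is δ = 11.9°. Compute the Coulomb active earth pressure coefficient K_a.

0.618

K_a = sin²(α+φ) / [sin²α · sin(α−δ) · (1 + √{sin(φ+δ)sin(φ−β) / (sin(α−δ)sin(α+β))})²].
With α = 78.3°, φ = 25.4°, δ = 11.9°, β = 16.6°: K_a = 0.6178.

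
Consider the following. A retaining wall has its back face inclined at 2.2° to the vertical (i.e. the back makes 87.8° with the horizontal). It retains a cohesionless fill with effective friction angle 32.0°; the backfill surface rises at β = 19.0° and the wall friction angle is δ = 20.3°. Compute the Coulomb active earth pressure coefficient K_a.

K_a = sin²(α+φ) / [sin²α · sin(α−δ) · (1 + √{sin(φ+δ)sin(φ−β) / (sin(α−δ)sin(α+β))})²].
With α = 87.8°, φ = 32.0°, δ = 20.3°, β = 19.0°: K_a = 0.3890.

0.389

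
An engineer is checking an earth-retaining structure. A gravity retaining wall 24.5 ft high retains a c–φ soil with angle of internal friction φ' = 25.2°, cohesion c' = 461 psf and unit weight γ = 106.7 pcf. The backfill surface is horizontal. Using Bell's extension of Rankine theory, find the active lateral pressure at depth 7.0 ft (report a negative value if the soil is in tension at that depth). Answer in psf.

-284 psf

K_a = (1 − sin φ)/(1 + sin φ) = 0.4027.
σ_a = K_a γ z − 2c√K_a = 0.4027×106.7×7.0 − 2×461×0.6346 = -284.3 psf.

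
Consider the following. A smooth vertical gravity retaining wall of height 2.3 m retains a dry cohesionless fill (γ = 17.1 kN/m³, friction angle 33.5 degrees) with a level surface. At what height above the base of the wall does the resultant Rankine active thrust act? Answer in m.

K_a = 0.2887.
The pressure distribution is triangular, so the resultant acts at H/3 above the base = 2.3/3 = 0.7667 m.

0.767 m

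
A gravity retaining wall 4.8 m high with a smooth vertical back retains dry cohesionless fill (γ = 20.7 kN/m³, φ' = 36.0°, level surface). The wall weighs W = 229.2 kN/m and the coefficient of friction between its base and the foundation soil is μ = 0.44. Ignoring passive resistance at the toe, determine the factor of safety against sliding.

K_a = tan²(45° − 36.0°/2) = 0.2596.
P_a = ½K_aγH² = 0.5×0.2596×20.7×4.8² = 61.91 kN/m, acting at H/3 = 1.600 m above the base.
FS_sliding = μW / P_a = 0.44×229.2 / 61.91 = 1.629.

1.63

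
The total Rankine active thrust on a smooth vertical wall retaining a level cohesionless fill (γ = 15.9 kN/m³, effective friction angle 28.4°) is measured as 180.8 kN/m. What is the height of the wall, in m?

K_a = 0.3554. P_a = ½ K_a γ H² ⇒ H = √(2P_a/(K_a γ)).
H = √(2×180.8/(0.3554×15.9)) = 8.000 m.

8.00 m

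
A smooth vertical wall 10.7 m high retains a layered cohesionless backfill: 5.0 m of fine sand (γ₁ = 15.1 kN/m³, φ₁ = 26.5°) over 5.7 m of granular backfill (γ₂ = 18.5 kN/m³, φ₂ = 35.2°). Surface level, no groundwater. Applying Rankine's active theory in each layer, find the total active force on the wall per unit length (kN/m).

269 kN/m

K_a1 = tan²(45°−26.5°/2) = 0.3829; K_a2 = tan²(45°−35.2°/2) = 0.2687.
Layer 1: σ at base = K_a1 γ₁ h₁ = 28.91 kPa; P₁ = ½×28.91×5.0 = 72.28.
Layer 2: σ_v at top = γ₁h₁ = 75.50; σ_h top = K_a2×75.50 = 20.29; σ_h base = K_a2×(75.50+18.5×5.7) = 48.62.
P₂ = ½(20.29+48.62)×5.7 = 196.4. Total P_a = 72.28+196.4 = 268.7 kN/m.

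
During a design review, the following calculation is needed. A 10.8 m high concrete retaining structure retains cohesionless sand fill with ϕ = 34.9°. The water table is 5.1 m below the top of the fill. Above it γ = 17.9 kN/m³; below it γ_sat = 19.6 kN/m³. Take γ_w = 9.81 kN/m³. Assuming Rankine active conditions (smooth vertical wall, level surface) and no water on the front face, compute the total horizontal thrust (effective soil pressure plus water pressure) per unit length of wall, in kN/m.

K_a = tan²(45° − φ/2) = 0.2721.
γ' = 19.6 − 9.81 = 9.790 kN/m³. Depth below WT = 5.7 m.
σ'_h at WT = K_a γ d_w = 24.84 kPa; at base = 24.84 + K_a γ' × 5.7 = 40.03 kPa.
P₁ (0–5.1 m) = ½×24.84×5.1 = 63.35. P₂ (5.1–10.8 m) = ½(24.84+40.03)×5.7 = 184.9.
P_w = ½ γ_w h₂² = 0.5×9.81×5.7² = 159.4. Total = 63.35+184.9+159.4 = 407.6 kN/m.

408 kN/m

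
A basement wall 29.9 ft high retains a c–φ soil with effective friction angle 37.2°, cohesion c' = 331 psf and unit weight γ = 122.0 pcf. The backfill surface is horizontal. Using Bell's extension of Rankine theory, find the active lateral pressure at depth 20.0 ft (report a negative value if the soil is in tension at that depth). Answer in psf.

K_a = (1 − sin φ)/(1 + sin φ) = 0.2464.
σ_a = K_a γ z − 2c√K_a = 0.2464×122.0×20.0 − 2×331×0.4964 = 272.6 psf.

273 psf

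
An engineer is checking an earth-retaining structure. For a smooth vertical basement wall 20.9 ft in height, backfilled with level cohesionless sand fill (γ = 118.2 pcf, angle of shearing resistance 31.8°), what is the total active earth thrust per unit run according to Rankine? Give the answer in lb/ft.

8000 lb/ft

K_a = tan²(45° − φ/2) = 0.3098.
P_a = ½ K_a γ H² = 0.5 × 0.3098 × 118.2 × 20.9² = 7998 lb/ft.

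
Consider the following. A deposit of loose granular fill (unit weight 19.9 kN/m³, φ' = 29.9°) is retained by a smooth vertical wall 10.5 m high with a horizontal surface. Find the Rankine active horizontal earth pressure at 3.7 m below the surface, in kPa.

24.6 kPa

K_a = (1 − sin φ)/(1 + sin φ) = 0.3347.
σ_h = K_a γ z = 0.3347 × 19.9 × 3.7 = 24.64 kPa.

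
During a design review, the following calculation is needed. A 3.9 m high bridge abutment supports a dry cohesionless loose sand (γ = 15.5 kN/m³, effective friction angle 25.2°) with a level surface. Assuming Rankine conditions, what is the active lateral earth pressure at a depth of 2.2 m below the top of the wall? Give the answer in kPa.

K_a = (1 − sin φ)/(1 + sin φ) = 0.4027.
σ_h = K_a γ z = 0.4027 × 15.5 × 2.2 = 13.73 kPa.

13.7 kPa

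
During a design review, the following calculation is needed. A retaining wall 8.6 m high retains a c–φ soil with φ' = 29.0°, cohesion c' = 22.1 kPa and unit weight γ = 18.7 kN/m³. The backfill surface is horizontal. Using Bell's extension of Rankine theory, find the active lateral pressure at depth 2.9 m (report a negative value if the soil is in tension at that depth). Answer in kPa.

-7.22 kPa

K_a = (1 − sin φ)/(1 + sin φ) = 0.3470.
σ_a = K_a γ z − 2c√K_a = 0.3470×18.7×2.9 − 2×22.1×0.5890 = -7.219 kPa.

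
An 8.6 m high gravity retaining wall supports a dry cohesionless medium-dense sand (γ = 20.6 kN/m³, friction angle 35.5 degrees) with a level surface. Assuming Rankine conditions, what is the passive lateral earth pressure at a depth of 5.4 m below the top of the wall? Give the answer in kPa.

419 kPa

K_p = (1 + sin φ)/(1 − sin φ) = 3.770.
σ_h = K_p γ z = 3.770 × 20.6 × 5.4 = 419.4 kPa.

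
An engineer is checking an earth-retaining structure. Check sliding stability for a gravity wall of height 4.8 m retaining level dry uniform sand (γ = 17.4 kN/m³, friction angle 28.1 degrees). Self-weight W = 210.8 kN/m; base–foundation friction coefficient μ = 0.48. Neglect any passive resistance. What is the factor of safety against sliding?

K_a = tan²(45° − 28.1°/2) = 0.3596.
P_a = ½K_aγH² = 0.5×0.3596×17.4×4.8² = 72.08 kN/m, acting at H/3 = 1.600 m above the base.
FS_sliding = μW / P_a = 0.48×210.8 / 72.08 = 1.404.

1.40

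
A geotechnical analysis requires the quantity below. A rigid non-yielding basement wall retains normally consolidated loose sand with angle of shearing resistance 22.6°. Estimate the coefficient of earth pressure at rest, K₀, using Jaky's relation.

0.616

K₀ = 1 − sin φ' = 1 − sin 22.6° = 0.6157.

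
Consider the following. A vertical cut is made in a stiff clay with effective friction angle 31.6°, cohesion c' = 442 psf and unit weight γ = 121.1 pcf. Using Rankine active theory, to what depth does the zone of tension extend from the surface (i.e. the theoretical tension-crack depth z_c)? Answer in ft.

13.1 ft

K_a = tan²(45° − 31.6°/2) = 0.3123; √K_a = 0.5589.
The active pressure is zero where K_a γ z = 2c√K_a, so z_c = 2c/(γ√K_a) = 2×442/(121.1×0.5589) = 13.06 ft.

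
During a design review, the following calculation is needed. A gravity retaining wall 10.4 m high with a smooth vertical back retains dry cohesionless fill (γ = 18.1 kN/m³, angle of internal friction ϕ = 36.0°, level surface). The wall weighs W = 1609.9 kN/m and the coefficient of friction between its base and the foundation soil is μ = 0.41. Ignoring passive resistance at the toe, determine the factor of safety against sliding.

2.60

K_a = tan²(45° − 36.0°/2) = 0.2596.
P_a = ½K_aγH² = 0.5×0.2596×18.1×10.4² = 254.1 kN/m, acting at H/3 = 3.467 m above the base.
FS_sliding = μW / P_a = 0.41×1609.9 / 254.1 = 2.597.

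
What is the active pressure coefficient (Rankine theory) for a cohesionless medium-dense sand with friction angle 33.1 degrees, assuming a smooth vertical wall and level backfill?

K_a = tan²(45° − φ/2) = tan²(28.45°) = 0.2936.

0.294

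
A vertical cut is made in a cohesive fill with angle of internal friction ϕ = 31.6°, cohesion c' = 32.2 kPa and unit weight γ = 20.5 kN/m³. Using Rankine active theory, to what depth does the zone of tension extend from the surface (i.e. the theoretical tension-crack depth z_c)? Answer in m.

5.62 m

K_a = tan²(45° − 31.6°/2) = 0.3123; √K_a = 0.5589.
The active pressure is zero where K_a γ z = 2c√K_a, so z_c = 2c/(γ√K_a) = 2×32.2/(20.5×0.5589) = 5.621 m.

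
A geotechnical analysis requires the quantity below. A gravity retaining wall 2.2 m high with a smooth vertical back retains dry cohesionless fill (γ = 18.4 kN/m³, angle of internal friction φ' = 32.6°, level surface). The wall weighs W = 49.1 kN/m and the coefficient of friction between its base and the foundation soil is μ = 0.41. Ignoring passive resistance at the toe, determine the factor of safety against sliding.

1.51

K_a = tan²(45° − 32.6°/2) = 0.2997.
P_a = ½K_aγH² = 0.5×0.2997×18.4×2.2² = 13.35 kN/m, acting at H/3 = 0.7333 m above the base.
FS_sliding = μW / P_a = 0.41×49.1 / 13.35 = 1.508.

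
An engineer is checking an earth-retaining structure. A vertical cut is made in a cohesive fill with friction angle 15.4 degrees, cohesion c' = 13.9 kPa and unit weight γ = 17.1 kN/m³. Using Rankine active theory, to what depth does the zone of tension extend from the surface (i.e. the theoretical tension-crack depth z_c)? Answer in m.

K_a = tan²(45° − 15.4°/2) = 0.5803; √K_a = 0.7618.
The active pressure is zero where K_a γ z = 2c√K_a, so z_c = 2c/(γ√K_a) = 2×13.9/(17.1×0.7618) = 2.134 m.

2.13 m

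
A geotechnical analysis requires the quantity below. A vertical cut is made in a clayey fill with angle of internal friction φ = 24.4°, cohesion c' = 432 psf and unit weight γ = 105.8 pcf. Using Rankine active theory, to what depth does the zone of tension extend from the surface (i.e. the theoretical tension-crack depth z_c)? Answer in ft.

K_a = tan²(45° − 24.4°/2) = 0.4153; √K_a = 0.6445.
The active pressure is zero where K_a γ z = 2c√K_a, so z_c = 2c/(γ√K_a) = 2×432/(105.8×0.6445) = 12.67 ft.

12.7 ft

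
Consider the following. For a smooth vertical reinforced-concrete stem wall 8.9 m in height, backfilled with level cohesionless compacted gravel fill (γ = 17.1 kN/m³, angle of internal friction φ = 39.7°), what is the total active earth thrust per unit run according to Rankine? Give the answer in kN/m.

149 kN/m

K_a = tan²(45° − φ/2) = 0.2204.
P_a = ½ K_a γ H² = 0.5 × 0.2204 × 17.1 × 8.9² = 149.3 kN/m.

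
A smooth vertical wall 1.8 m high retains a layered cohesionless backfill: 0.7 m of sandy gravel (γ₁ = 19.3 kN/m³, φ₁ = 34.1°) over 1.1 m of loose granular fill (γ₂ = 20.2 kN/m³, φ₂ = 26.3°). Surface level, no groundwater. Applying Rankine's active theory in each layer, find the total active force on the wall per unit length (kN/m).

K_a1 = tan²(45°−34.1°/2) = 0.2815; K_a2 = tan²(45°−26.3°/2) = 0.3859.
Layer 1: σ at base = K_a1 γ₁ h₁ = 3.803 kPa; P₁ = ½×3.803×0.7 = 1.331.
Layer 2: σ_v at top = γ₁h₁ = 13.51; σ_h top = K_a2×13.51 = 5.214; σ_h base = K_a2×(13.51+20.2×1.1) = 13.79.
P₂ = ½(5.214+13.79)×1.1 = 10.45. Total P_a = 1.331+10.45 = 11.78 kN/m.

11.8 kN/m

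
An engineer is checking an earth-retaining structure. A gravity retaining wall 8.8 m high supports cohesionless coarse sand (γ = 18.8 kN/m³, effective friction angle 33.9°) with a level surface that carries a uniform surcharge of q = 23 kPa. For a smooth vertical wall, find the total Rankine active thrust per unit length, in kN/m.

264 kN/m

K_a = tan²(45° − φ/2) = 0.2839.
Soil triangle: ½ K_a γ H² = 0.5×0.2839×18.8×8.8² = 206.7 kN/m.
Surcharge rectangle: K_a q H = 0.2839×23×8.8 = 57.46 kN/m.
Total = 206.7 + 57.46 = 264.1 kN/m.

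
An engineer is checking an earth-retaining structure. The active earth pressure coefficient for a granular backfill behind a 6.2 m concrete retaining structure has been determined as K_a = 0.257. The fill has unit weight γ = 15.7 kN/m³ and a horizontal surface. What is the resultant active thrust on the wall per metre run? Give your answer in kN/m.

P = ½ K_a γ H² = 0.5 × 0.257 × 15.7 × 6.2² = 77.55 kN/m.

77.6 kN/m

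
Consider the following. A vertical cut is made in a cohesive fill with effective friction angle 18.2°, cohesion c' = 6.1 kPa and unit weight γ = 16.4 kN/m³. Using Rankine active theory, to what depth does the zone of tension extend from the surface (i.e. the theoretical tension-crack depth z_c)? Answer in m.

1.03 m

K_a = tan²(45° − 18.2°/2) = 0.5240; √K_a = 0.7239.
The active pressure is zero where K_a γ z = 2c√K_a, so z_c = 2c/(γ√K_a) = 2×6.1/(16.4×0.7239) = 1.028 m.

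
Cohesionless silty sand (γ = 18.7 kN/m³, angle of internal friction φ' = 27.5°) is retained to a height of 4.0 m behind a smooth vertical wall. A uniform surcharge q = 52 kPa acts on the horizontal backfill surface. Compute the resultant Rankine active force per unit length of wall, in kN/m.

K_a = tan²(45° − φ/2) = 0.3682.
Soil triangle: ½ K_a γ H² = 0.5×0.3682×18.7×4.0² = 55.09 kN/m.
Surcharge rectangle: K_a q H = 0.3682×52×4.0 = 76.59 kN/m.
Total = 55.09 + 76.59 = 131.7 kN/m.

132 kN/m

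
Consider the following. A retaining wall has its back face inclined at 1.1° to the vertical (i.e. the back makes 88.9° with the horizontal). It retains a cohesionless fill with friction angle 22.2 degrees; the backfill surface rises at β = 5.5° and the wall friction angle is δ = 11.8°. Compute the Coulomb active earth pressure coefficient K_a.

K_a = sin²(α+φ) / [sin²α · sin(α−δ) · (1 + √{sin(φ+δ)sin(φ−β) / (sin(α−δ)sin(α+β))})²].
With α = 88.9°, φ = 22.2°, δ = 11.8°, β = 5.5°: K_a = 0.4515.

0.451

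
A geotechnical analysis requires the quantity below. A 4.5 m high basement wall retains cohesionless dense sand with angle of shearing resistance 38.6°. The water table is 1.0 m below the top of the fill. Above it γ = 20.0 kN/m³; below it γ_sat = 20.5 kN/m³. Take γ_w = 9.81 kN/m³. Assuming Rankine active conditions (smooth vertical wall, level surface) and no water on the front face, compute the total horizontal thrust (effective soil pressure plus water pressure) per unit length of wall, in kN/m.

K_a = tan²(45° − φ/2) = 0.2316.
γ' = 20.5 − 9.81 = 10.69 kN/m³. Depth below WT = 3.5 m.
σ'_h at WT = K_a γ d_w = 4.632 kPa; at base = 4.632 + K_a γ' × 3.5 = 13.30 kPa.
P₁ (0–1.0 m) = ½×4.632×1.0 = 2.316. P₂ (1.0–4.5 m) = ½(4.632+13.30)×3.5 = 31.38.
P_w = ½ γ_w h₂² = 0.5×9.81×3.5² = 60.09. Total = 2.316+31.38+60.09 = 93.78 kN/m.

93.8 kN/m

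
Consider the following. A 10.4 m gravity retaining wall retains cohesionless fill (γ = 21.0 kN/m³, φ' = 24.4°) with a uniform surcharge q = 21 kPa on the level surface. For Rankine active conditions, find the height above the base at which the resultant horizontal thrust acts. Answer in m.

3.75 m

K_a = 0.4153.
Triangular part P₁ = ½K_aγH² = 471.7 at H/3 = 3.467 m; rectangular part P₂ = K_a q H = 90.71 at H/2 = 5.200 m.
ȳ = (P₁·3.467 + P₂·5.200)/(P₁+P₂) = 3.746 m.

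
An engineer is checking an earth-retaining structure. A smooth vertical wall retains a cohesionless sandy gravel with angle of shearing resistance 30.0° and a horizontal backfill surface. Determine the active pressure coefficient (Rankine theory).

0.333

K_a = tan²(45° − φ/2) = tan²(30.00°) = 0.3333.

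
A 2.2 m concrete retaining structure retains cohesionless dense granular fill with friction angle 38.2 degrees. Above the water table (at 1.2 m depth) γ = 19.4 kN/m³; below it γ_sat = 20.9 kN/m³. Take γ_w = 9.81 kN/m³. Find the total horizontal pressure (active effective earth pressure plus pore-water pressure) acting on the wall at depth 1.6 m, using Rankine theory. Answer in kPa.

10.5 kPa

K_a = (1 − sin φ)/(1 + sin φ) = 0.2358.
γ' = 20.9 − 9.81 = 11.09 kN/m³.
Effective vertical stress at 1.6 m: σ'_v = 19.4×1.2 + 11.09×0.400 = 27.72 kPa.
σ'_h = K_a σ'_v = 0.2358 × 27.72 = 6.535 kPa; u = γ_w × 0.400 = 3.924 kPa.
Total σ_h = 6.535 + 3.924 = 10.46 kPa.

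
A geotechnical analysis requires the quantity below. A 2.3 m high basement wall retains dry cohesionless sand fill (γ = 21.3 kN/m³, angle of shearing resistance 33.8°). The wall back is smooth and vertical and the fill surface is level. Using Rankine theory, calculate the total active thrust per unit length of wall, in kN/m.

16.1 kN/m

K_a = tan²(45° − φ/2) = 0.2851.
P_a = ½ K_a γ H² = 0.5 × 0.2851 × 21.3 × 2.3² = 16.06 kN/m.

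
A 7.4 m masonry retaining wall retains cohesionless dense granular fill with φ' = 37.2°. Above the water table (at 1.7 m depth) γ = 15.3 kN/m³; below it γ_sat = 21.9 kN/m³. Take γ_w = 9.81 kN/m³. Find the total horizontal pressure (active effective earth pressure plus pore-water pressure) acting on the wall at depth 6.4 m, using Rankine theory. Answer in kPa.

66.5 kPa

K_a = (1 − sin φ)/(1 + sin φ) = 0.2464.
γ' = 21.9 − 9.81 = 12.09 kN/m³.
Effective vertical stress at 6.4 m: σ'_v = 15.3×1.7 + 12.09×4.70 = 82.83 kPa.
σ'_h = K_a σ'_v = 0.2464 × 82.83 = 20.41 kPa; u = γ_w × 4.70 = 46.11 kPa.
Total σ_h = 20.41 + 46.11 = 66.52 kPa.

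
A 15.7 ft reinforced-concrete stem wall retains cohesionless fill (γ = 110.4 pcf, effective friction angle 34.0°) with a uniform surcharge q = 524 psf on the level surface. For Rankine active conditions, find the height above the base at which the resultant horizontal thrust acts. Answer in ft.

K_a = 0.2827.
Triangular part P₁ = ½K_aγH² = 3847 at H/3 = 5.233 ft; rectangular part P₂ = K_a q H = 2326 at H/2 = 7.850 ft.
ȳ = (P₁·5.233 + P₂·7.850)/(P₁+P₂) = 6.219 ft.

6.22 ft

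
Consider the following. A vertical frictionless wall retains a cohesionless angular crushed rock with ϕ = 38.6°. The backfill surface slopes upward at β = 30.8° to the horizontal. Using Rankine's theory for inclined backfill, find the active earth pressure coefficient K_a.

0.355

K_a = cos β · (cos β − √(cos²β − cos²φ)) / (cos β + √(cos²β − cos²φ)).
cos β = 0.8590, cos φ = 0.7815, √(cos²β − cos²φ) = 0.3564.
K_a = 0.8590 × (0.8590 − 0.3564)/(0.8590 + 0.3564) = 0.3552.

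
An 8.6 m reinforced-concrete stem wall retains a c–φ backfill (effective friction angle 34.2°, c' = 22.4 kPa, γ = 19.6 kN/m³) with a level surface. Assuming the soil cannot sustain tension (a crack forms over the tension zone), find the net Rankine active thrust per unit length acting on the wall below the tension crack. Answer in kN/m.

K_a = 0.2803; √K_a = 0.5295.
Tension-crack depth z_c = 2c/(γ√K_a) = 2×22.4/(19.6×0.5295) = 4.317 m.
σ_a at base = K_a γ H − 2c√K_a = 0.2803×19.6×8.6 − 2×22.4×0.5295 = 23.53 kPa.
P_a = ½ × 23.53 × (H − z_c) = 0.5×23.53×4.283 = 50.40 kN/m.

50.4 kN/m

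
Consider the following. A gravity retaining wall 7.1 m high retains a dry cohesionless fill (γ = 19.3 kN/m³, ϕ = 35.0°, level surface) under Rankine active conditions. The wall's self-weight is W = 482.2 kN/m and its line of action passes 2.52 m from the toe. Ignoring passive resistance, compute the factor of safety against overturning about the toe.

K_a = tan²(45° − 35.0°/2) = 0.2710.
P_a = ½K_aγH² = 0.5×0.2710×19.3×7.1² = 131.8 kN/m, acting at H/3 = 2.367 m above the base.
Overturning moment M_o = P_a × H/3 = 131.8 × 2.367 = 312.0.
Resisting moment M_r = W × 2.52 = 482.2 × 2.52 = 1215.
FS_overturning = M_r/M_o = 1215/312.0 = 3.895.

3.89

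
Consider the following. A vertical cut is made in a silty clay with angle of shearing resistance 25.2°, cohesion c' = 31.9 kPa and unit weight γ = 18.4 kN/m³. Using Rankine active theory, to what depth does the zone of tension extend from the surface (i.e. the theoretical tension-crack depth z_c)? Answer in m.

K_a = tan²(45° − 25.2°/2) = 0.4027; √K_a = 0.6346.
The active pressure is zero where K_a γ z = 2c√K_a, so z_c = 2c/(γ√K_a) = 2×31.9/(18.4×0.6346) = 5.464 m.

5.46 m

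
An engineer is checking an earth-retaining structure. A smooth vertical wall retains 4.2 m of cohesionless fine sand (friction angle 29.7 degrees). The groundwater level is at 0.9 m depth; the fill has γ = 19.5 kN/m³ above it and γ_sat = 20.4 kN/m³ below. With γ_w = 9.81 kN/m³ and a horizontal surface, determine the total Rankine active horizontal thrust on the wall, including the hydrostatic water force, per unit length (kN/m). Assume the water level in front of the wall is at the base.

95.1 kN/m

K_a = tan²(45° − φ/2) = 0.3374.
γ' = 20.4 − 9.81 = 10.59 kN/m³. Depth below WT = 3.3 m.
σ'_h at WT = K_a γ d_w = 5.921 kPa; at base = 5.921 + K_a γ' × 3.3 = 17.71 kPa.
P₁ (0–0.9 m) = ½×5.921×0.9 = 2.664. P₂ (0.9–4.2 m) = ½(5.921+17.71)×3.3 = 38.99.
P_w = ½ γ_w h₂² = 0.5×9.81×3.3² = 53.42. Total = 2.664+38.99+53.42 = 95.07 kN/m.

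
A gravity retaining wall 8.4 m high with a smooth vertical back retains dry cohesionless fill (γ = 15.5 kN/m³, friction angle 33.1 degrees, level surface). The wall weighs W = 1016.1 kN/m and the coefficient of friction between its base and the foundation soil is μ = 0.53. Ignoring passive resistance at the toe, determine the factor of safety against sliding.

K_a = tan²(45° − 33.1°/2) = 0.2936.
P_a = ½K_aγH² = 0.5×0.2936×15.5×8.4² = 160.5 kN/m, acting at H/3 = 2.800 m above the base.
FS_sliding = μW / P_a = 0.53×1016.1 / 160.5 = 3.355.

3.35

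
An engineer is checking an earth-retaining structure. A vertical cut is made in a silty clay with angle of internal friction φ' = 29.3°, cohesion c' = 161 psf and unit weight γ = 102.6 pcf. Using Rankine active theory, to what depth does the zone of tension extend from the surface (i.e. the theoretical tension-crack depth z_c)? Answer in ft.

K_a = tan²(45° − 29.3°/2) = 0.3428; √K_a = 0.5855.
The active pressure is zero where K_a γ z = 2c√K_a, so z_c = 2c/(γ√K_a) = 2×161/(102.6×0.5855) = 5.360 ft.

5.36 ft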